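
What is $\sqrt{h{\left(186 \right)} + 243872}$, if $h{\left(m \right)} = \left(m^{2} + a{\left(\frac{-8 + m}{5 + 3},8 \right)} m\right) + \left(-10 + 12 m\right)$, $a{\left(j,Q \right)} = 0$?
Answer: $\sqrt{280690} \approx 529.8$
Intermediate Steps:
$h{\left(m \right)} = -10 + m^{2} + 12 m$ ($h{\left(m \right)} = \left(m^{2} + 0 m\right) + \left(-10 + 12 m\right) = \left(m^{2} + 0\right) + \left(-10 + 12 m\right) = m^{2} + \left(-10 + 12 m\right) = -10 + m^{2} + 12 m$)
$\sqrt{h{\left(186 \right)} + 243872} = \sqrt{\left(-10 + 186^{2} + 12 \cdot 186\right) + 243872} = \sqrt{\left(-10 + 34596 + 2232\right) + 243872} = \sqrt{36818 + 243872} = \sqrt{280690}$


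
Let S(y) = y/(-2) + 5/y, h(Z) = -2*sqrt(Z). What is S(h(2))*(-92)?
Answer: 23*sqrt(2) ≈ 32.527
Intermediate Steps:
S(y) = 5/y - y/2 (S(y) = y*(-1/2) + 5/y = -y/2 + 5/y = 5/y - y/2)
S(h(2))*(-92) = (5/((-2*sqrt(2))) - (-1)*sqrt(2))*(-92) = (5*(-sqrt(2)/4) + sqrt(2))*(-92) = (-5*sqrt(2)/4 + sqrt(2))*(-92) = -sqrt(2)/4*(-92) = 23*sqrt(2)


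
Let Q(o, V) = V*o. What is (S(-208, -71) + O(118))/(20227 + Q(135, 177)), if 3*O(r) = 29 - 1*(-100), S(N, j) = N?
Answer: -165/44122 ≈ -0.0037396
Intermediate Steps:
O(r) = 43 (O(r) = (29 - 1*(-100))/3 = (29 + 100)/3 = (⅓)*129 = 43)
(S(-208, -71) + O(118))/(20227 + Q(135, 177)) = (-208 + 43)/(20227 + 177*135) = -165/(20227 + 23895) = -165/44122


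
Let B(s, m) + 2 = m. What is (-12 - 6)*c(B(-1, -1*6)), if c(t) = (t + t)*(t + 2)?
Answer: -1728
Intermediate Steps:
B(s, m) = -2 + m
c(t) = 2*t*(2 + t) (c(t) = (2*t)*(2 + t) = 2*t*(2 + t))
(-12 - 6)*c(B(-1, -1*6)) = (-12 - 6)*(2*(-2 - 1*6)*(2 + (-2 - 1*6))) = -36*(-2 - 6)*(2 + (-2 - 6)) = -36*(-8)*(2 - 8) = -36*(-8)*(-6) = -18*96 = -1728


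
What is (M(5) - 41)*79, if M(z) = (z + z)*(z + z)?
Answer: 4661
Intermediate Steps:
M(z) = 4*z**2 (M(z) = (2*z)*(2*z) = 4*z**2)
(M(5) - 41)*79 = (4*5**2 - 41)*79 = (4*25 - 41)*79 = (100 - 41)*79 = 59*79 = 4661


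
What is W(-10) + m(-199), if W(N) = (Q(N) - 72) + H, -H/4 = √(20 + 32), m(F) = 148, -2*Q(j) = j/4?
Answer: 309/4 - 8*√13 ≈ 48.406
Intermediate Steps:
Q(j) = -j/8 (Q(j) = -j/(2*4) = -j/8)
H = -8*√13 (H = -4*√(20 + 32) = -8*√13 ≈ -28.844)
W(N) = -72 - 8*√13 - N/8 (W(N) = (-N/8 - 72) - 8*√13 = (-72 - N/8) - 8*√13 = -72 - 8*√13 - N/8)
W(-10) + m(-199) = (-72 - 8*√13 - ⅛*(-10)) + 148 = (-72 - 8*√13 + 5/4) + 148 = (-283/4 - 8*√13) + 148 = 309/4 - 8*√13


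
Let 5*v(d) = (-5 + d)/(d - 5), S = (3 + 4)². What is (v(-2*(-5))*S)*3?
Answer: 147/5 ≈ 29.400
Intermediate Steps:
S = 49 (S = 7² = 49)
v(d) = ⅕ (v(d) = ((-5 + d)/(d - 5))/5 = ((-5 + d)/(-5 + d))/5 = (⅕)*1 = ⅕)
(v(-2*(-5))*S)*3 = ((⅕)*49)*3 = (49/5)*3 = 147/5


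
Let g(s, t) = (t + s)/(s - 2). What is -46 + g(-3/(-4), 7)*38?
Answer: -1408/5 ≈ -281.60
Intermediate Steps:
g(s, t) = (s + t)/(-2 + s)
-46 + g(-3/(-4), 7)*38 = -46 + ((-3/(-4) + 7)/(-2 - 3/(-4)))*38 = -46 + ((-3*(-1/4) + 7)/(-2 - 3*(-1/4)))*38 = -46 + ((3/4 + 7)/(-2 + 3/4))*38 = -46 + ((31/4)/(-5/4))*38 = -46 - 4/5*31/4*38 = -46 - 31/5*38 = -46 - 1178/5 = -1408/5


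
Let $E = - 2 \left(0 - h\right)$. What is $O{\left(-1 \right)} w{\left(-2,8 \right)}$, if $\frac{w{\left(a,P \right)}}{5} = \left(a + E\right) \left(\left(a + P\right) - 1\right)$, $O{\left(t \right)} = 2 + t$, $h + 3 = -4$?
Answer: $-400$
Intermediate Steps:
$h = -7$ ($h = -3 - 4 = -7$)
$E = -14$ ($E = - 2 \left(0 - -7\right) = - 2 \left(0 + 7\right) = \left(-2\right) 7 = -14$)
$w{\left(a,P \right)} = 5 \left(-14 + a\right) \left(-1 + P + a\right)$ ($w{\left(a,P \right)} = 5 \left(a - 14\right) \left(\left(a + P\right) - 1\right) = 5 \left(-14 + a\right) \left(\left(P + a\right) - 1\right) = 5 \left(-14 + a\right) \left(-1 + P + a\right)$)
$O{\left(-1 \right)} w{\left(-2,8 \right)} = \left(2 - 1\right) \left(70 - -150 - 560 + 5 \left(-2\right)^{2} + 5 \cdot 8 \left(-2\right)\right) = 1 \left(70 + 150 - 560 + 5 \cdot 4 - 80\right) = 1 \left(70 + 150 - 560 + 20 - 80\right) = 1 \left(-400\right) = -400$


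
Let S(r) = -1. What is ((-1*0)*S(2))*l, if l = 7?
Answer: 0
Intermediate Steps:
((-1*0)*S(2))*l = (-1*0*(-1))*7 = (0*(-1))*7 = 0*7 = 0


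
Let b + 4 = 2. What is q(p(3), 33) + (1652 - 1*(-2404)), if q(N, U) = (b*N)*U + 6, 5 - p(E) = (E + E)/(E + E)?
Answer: 3798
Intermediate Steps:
b = -2 (b = -4 + 2 = -2)
p(E) = 4 (p(E) = 5 - (E + E)/(E + E) = 5 - 2*E/(2*E) = 5 - 2*E*1/(2*E) = 5 - 1*1 = 5 - 1 = 4)
q(N, U) = 6 - 2*N*U (q(N, U) = (-2*N)*U + 6 = -2*N*U + 6 = 6 - 2*N*U)
q(p(3), 33) + (1652 - 1*(-2404)) = (6 - 2*4*33) + (1652 - 1*(-2404)) = (6 - 264) + (1652 + 2404) = -258 + 4056 = 3798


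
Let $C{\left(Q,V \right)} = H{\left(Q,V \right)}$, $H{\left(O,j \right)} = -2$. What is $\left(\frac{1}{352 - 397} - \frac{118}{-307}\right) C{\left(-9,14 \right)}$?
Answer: $- \frac{10006}{13815} \approx -0.72429$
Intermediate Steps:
$C{\left(Q,V \right)} = -2$
$\left(\frac{1}{352 - 397} - \frac{118}{-307}\right) C{\left(-9,14 \right)} = \left(\frac{1}{352 - 397} - \frac{118}{-307}\right) \left(-2\right) = \left(\frac{1}{-45} - - \frac{118}{307}\right) \left(-2\right) = \left(- \frac{1}{45} + \frac{118}{307}\right) \left(-2\right) = \frac{5003}{13815} \left(-2\right) = - \frac{10006}{13815}$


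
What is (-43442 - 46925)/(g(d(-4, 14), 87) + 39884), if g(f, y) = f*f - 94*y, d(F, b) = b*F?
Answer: -90367/34842 ≈ -2.5936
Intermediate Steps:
d(F, b) = F*b
g(f, y) = f**2 - 94*y
(-43442 - 46925)/(g(d(-4, 14), 87) + 39884) = (-43442 - 46925)/(((-4*14)**2 - 94*87) + 39884) = -90367/(((-56)**2 - 8178) + 39884) = -90367/((3136 - 8178) + 39884) = -90367/(-5042 + 39884) = -90367/34842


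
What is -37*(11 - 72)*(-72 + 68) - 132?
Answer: -9160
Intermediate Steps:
-37*(11 - 72)*(-72 + 68) - 132 = -(-2257)*(-4) - 132 = -37*244 - 132 = -9028 - 132 = -9160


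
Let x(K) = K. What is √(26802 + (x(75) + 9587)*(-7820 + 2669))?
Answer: 4*I*√3108885 ≈ 7052.8*I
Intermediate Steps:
√(26802 + (x(75) + 9587)*(-7820 + 2669)) = √(26802 + (75 + 9587)*(-7820 + 2669)) = √(26802 + 9662*(-5151)) = √(26802 - 49768962) = √(-49742160) = 4*I*√3108885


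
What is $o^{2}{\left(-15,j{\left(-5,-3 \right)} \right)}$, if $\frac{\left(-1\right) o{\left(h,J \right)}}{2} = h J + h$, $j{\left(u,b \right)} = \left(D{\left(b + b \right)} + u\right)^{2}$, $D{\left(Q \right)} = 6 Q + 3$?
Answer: $1879222500$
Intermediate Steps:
$D{\left(Q \right)} = 3 + 6 Q$
$j{\left(u,b \right)} = \left(3 + u + 12 b\right)^{2}$ ($j{\left(u,b \right)} = \left(\left(3 + 6 \left(b + b\right)\right) + u\right)^{2} = \left(\left(3 + 6 \cdot 2 b\right) + u\right)^{2} = \left(\left(3 + 12 b\right) + u\right)^{2} = \left(3 + u + 12 b\right)^{2}$)
$o{\left(h,J \right)} = - 2 h - 2 J h$ ($o{\left(h,J \right)} = - 2 \left(h J + h\right) = - 2 \left(J h + h\right) = - 2 \left(h + J h\right) = - 2 h - 2 J h$)
$o^{2}{\left(-15,j{\left(-5,-3 \right)} \right)} = \left(\left(-2\right) \left(-15\right) \left(1 + \left(3 - 5 + 12 \left(-3\right)\right)^{2}\right)\right)^{2} = \left(\left(-2\right) \left(-15\right) \left(1 + \left(3 - 5 - 36\right)^{2}\right)\right)^{2} = \left(\left(-2\right) \left(-15\right) \left(1 + \left(-38\right)^{2}\right)\right)^{2} = \left(\left(-2\right) \left(-15\right) \left(1 + 1444\right)\right)^{2} = \left(\left(-2\right) \left(-15\right) 1445\right)^{2} = 43350^{2} = 1879222500$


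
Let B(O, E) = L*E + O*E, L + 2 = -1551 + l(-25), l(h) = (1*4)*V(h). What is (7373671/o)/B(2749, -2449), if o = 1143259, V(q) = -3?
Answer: -7373671/3315012088544 ≈ -2.2243e-6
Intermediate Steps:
l(h) = -12 (l(h) = (1*4)*(-3) = 4*(-3) = -12)
L = -1565 (L = -2 + (-1551 - 12) = -2 - 1563 = -1565)
B(O, E) = -1565*E + E*O (B(O, E) = -1565*E + O*E = -1565*E + E*O)
(7373671/o)/B(2749, -2449) = (7373671/1143259)/((-2449*(-1565 + 2749))) = (7373671*(1/1143259))/((-2449*1184)) = (7373671/1143259)/(-2899616) = (7373671/1143259)*(-1/2899616) = -7373671/3315012088544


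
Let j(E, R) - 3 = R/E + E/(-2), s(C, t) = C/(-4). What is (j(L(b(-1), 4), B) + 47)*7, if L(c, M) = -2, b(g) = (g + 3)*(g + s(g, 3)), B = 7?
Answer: 665/2 ≈ 332.50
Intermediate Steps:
s(C, t) = -C/4 (s(C, t) = C*(-1/4) = -C/4)
b(g) = 3*g*(3 + g)/4 (b(g) = (g + 3)*(g - g/4) = (3 + g)*(3*g/4) = 3*g*(3 + g)/4)
j(E, R) = 3 - E/2 + R/E (j(E, R) = 3 + (R/E + E/(-2)) = 3 + (R/E + E*(-1/2)) = 3 + (R/E - E/2) = 3 + (-E/2 + R/E) = 3 - E/2 + R/E)
(j(L(b(-1), 4), B) + 47)*7 = ((3 - 1/2*(-2) + 7/(-2)) + 47)*7 = ((3 + 1 + 7*(-1/2)) + 47)*7 = ((3 + 1 - 7/2) + 47)*7 = (1/2 + 47)*7 = (95/2)*7 = 665/2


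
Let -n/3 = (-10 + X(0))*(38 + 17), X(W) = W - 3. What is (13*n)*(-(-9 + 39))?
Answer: -836550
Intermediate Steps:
X(W) = -3 + W
n = 2145 (n = -3*(-10 + (-3 + 0))*(38 + 17) = -3*(-10 - 3)*55 = -(-39)*55 = -3*(-715) = 2145)
(13*n)*(-(-9 + 39)) = (13*2145)*(-(-9 + 39)) = 27885*(-1*30) = 27885*(-30) = -836550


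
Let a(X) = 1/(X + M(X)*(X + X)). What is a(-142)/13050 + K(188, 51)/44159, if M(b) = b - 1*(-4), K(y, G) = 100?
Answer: 50960294159/22503536797500 ≈ 0.0022645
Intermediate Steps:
M(b) = 4 + b (M(b) = b + 4 = 4 + b)
a(X) = 1/(X + 2*X*(4 + X)) (a(X) = 1/(X + (4 + X)*(X + X)) = 1/(X + (4 + X)*(2*X)) = 1/(X + 2*X*(4 + X)))
a(-142)/13050 + K(188, 51)/44159 = (1/((-142)*(9 + 2*(-142))))/13050 + 100/44159 = -1/(142*(9 - 284))*(1/13050) + 100*(1/44159) = -1/142/(-275)*(1/13050) + 100/44159 = -1/142*(-1/275)*(1/13050) + 100/44159 = (1/39050)*(1/13050) + 100/44159 = 1/509602500 + 100/44159 = 50960294159/22503536797500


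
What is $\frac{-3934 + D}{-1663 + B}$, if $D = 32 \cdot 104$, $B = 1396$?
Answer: $\frac{202}{89} \approx 2.2697$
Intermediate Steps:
$D = 3328$
$\frac{-3934 + D}{-1663 + B} = \frac{-3934 + 3328}{-1663 + 1396} = - \frac{606}{-267} = \left(-606\right) \left(- \frac{1}{267}\right) = \frac{202}{89}$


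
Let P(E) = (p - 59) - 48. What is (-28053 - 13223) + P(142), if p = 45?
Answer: -41338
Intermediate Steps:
P(E) = -62 (P(E) = (45 - 59) - 48 = -14 - 48 = -62)
(-28053 - 13223) + P(142) = (-28053 - 13223) - 62 = -41276 - 62 = -41338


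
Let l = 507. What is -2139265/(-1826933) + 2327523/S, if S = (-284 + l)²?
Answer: 4358612086144/90851551157 ≈ 47.975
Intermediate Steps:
S = 49729 (S = (-284 + 507)² = 223² = 49729)
-2139265/(-1826933) + 2327523/S = -2139265/(-1826933) + 2327523/49729 = -2139265*(-1/1826933) + 2327523*(1/49729) = 2139265/1826933 + 2327523/49729 = 4358612086144/90851551157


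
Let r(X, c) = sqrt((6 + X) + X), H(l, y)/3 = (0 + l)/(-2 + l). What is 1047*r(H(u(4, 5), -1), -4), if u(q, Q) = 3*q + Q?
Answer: 8376*sqrt(5)/5 ≈ 3745.9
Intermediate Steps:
u(q, Q) = Q + 3*q
H(l, y) = 3*l/(-2 + l) (H(l, y) = 3*((0 + l)/(-2 + l)) = 3*(l/(-2 + l)) = 3*l/(-2 + l))
r(X, c) = sqrt(6 + 2*X)
1047*r(H(u(4, 5), -1), -4) = 1047*sqrt(6 + 2*(3*(5 + 3*4)/(-2 + (5 + 3*4)))) = 1047*sqrt(6 + 2*(3*(5 + 12)/(-2 + (5 + 12)))) = 1047*sqrt(6 + 2*(3*17/(-2 + 17))) = 1047*sqrt(6 + 2*(3*17/15)) = 1047*sqrt(6 + 2*(3*17*(1/15))) = 1047*sqrt(6 + 2*(17/5)) = 1047*sqrt(6 + 34/5) = 1047*sqrt(64/5) = 1047*(8*sqrt(5)/5) = 8376*sqrt(5)/5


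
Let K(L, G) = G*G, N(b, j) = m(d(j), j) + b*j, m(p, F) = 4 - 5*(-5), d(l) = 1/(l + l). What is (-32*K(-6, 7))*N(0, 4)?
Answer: -45472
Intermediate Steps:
d(l) = 1/(2*l)
m(p, F) = 29 (m(p, F) = 4 + 25 = 29)
N(b, j) = 29 + b*j
K(L, G) = G**2
(-32*K(-6, 7))*N(0, 4) = (-32*7**2)*(29 + 0*4) = (-32*49)*(29 + 0) = -1568*29 = -45472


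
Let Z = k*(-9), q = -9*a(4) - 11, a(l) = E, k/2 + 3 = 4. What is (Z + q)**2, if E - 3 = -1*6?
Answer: 4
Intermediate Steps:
E = -3 (E = 3 - 1*6 = 3 - 6 = -3)
k = 2 (k = -6 + 2*4 = -6 + 8 = 2)
a(l) = -3
q = 16 (q = -9*(-3) - 11 = 27 - 11 = 16)
Z = -18 (Z = 2*(-9) = -18)
(Z + q)**2 = (-18 + 16)**2 = (-2)**2 = 4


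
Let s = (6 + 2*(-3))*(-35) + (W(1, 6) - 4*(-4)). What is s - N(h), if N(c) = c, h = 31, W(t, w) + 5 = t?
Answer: -19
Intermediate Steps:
W(t, w) = -5 + t
s = 12 (s = (6 + 2*(-3))*(-35) + ((-5 + 1) - 4*(-4)) = (6 - 6)*(-35) + (-4 + 16) = 0*(-35) + 12 = 0 + 12 = 12)
s - N(h) = 12 - 1*31 = 12 - 31 = -19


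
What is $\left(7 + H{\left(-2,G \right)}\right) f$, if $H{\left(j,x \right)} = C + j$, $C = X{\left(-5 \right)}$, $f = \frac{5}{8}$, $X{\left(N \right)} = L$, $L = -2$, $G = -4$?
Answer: $\frac{15}{8} \approx 1.875$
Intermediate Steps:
$X{\left(N \right)} = -2$
$f = \frac{5}{8}$ ($f = 5 \cdot \frac{1}{8} = \frac{5}{8} \approx 0.625$)
$C = -2$
$H{\left(j,x \right)} = -2 + j$
$\left(7 + H{\left(-2,G \right)}\right) f = \left(7 - 4\right) \frac{5}{8} = 3 \cdot \frac{5}{8} = \frac{15}{8}$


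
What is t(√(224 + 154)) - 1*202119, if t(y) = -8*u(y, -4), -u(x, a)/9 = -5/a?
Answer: -202029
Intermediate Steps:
u(x, a) = 45/a (u(x, a) = -(-45)/a = 45/a)
t(y) = 90 (t(y) = -360/(-4) = -360*(-1)/4 = -8*(-45/4) = 90)
t(√(224 + 154)) - 1*202119 = 90 - 1*202119 = 90 - 202119 = -202029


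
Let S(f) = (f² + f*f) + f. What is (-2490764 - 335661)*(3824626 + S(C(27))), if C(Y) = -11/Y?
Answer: -7880503361701075/729 ≈ -1.0810e+13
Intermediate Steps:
S(f) = f + 2*f² (S(f) = (f² + f²) + f = 2*f² + f = f + 2*f²)
(-2490764 - 335661)*(3824626 + S(C(27))) = (-2490764 - 335661)*(3824626 + (-11/27)*(1 + 2*(-11/27))) = -2826425*(3824626 + (-11*1/27)*(1 + 2*(-11*1/27))) = -2826425*(3824626 - 11*(1 + 2*(-11/27))/27) = -2826425*(3824626 - 11*(1 - 22/27)/27) = -2826425*(3824626 - 11/27*5/27) = -2826425*(3824626 - 55/729) = -2826425*2788152299/729 = -7880503361701075/729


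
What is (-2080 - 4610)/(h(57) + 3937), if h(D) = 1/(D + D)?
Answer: -762660/448819 ≈ -1.6993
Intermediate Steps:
h(D) = 1/(2*D)
(-2080 - 4610)/(h(57) + 3937) = (-2080 - 4610)/((½)/57 + 3937) = -6690/((½)*(1/57) + 3937) = -6690/(1/114 + 3937) = -6690/448819/114 = -6690*114/448819 = -762660/448819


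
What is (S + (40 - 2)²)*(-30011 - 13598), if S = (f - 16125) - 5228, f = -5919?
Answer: 1126333252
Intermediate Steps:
S = -27272 (S = (-5919 - 16125) - 5228 = -22044 - 5228 = -27272)
(S + (40 - 2)²)*(-30011 - 13598) = (-27272 + (40 - 2)²)*(-30011 - 13598) = (-27272 + 38²)*(-43609) = (-27272 + 1444)*(-43609) = -25828*(-43609) = 1126333252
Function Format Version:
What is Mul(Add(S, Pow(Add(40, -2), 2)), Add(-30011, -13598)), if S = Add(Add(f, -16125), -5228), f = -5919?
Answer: 1126333252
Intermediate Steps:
S = -27272 (S = Add(Add(-5919, -16125), -5228) = Add(-22044, -5228) = -27272)
Mul(Add(S, Pow(Add(40, -2), 2)), Add(-30011, -13598)) = Mul(Add(-27272, Pow(Add(40, -2), 2)), Add(-30011, -13598)) = Mul(Add(-27272, Pow(38, 2)), -43609) = Mul(Add(-27272, 1444), -43609) = Mul(-25828, -43609) = 1126333252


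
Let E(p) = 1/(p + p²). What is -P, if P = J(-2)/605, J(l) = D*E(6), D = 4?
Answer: -2/12705 ≈ -0.00015742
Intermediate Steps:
J(l) = 2/21 (J(l) = 4*(1/(6*(1 + 6))) = 4*((⅙)/7) = 4*((⅙)*(⅐)) = 4*(1/42) = 2/21)
P = 2/12705 (P = (2/21)/605 = (2/21)*(1/605) = 2/12705 ≈ 0.00015742)
-P = -1*2/12705 = -2/12705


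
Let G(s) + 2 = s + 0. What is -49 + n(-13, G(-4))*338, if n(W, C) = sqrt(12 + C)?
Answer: -49 + 338*sqrt(6) ≈ 778.93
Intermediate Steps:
G(s) = -2 + s (G(s) = -2 + (s + 0) = -2 + s)
-49 + n(-13, G(-4))*338 = -49 + sqrt(12 + (-2 - 4))*338 = -49 + sqrt(12 - 6)*338 = -49 + sqrt(6)*338 = -49 + 338*sqrt(6)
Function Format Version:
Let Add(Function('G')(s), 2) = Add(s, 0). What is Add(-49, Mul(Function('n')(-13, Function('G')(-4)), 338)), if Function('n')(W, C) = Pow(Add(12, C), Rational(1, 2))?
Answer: Add(-49, Mul(338, Pow(6, Rational(1, 2)))) ≈ 778.93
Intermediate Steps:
Function('G')(s) = Add(-2, s) (Function('G')(s) = Add(-2, Add(s, 0)) = Add(-2, s))
Add(-49, Mul(Function('n')(-13, Function('G')(-4)), 338)) = Add(-49, Mul(Pow(Add(12, Add(-2, -4)), Rational(1, 2)), 338)) = Add(-49, Mul(Pow(Add(12, -6), Rational(1, 2)), 338)) = Add(-49, Mul(Pow(6, Rational(1, 2)), 338)) = Add(-49, Mul(338, Pow(6, Rational(1, 2))))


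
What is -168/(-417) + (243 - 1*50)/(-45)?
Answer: -24307/6255 ≈ -3.8860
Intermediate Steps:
-168/(-417) + (243 - 1*50)/(-45) = -168*(-1/417) + (243 - 50)*(-1/45) = 56/139 + 193*(-1/45) = 56/139 - 193/45 = -24307/6255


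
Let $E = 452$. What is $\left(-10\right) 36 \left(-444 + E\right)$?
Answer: $-2880$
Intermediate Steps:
$\left(-10\right) 36 \left(-444 + E\right) = \left(-10\right) 36 \left(-444 + 452\right) = \left(-360\right) 8 = -2880$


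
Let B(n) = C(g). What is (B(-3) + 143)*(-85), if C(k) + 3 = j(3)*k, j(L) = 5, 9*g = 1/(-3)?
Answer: -320875/27 ≈ -11884.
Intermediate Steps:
g = -1/27 (g = (1/9)/(-3) = (1/9)*(-1/3) = -1/27 ≈ -0.037037)
C(k) = -3 + 5*k
B(n) = -86/27 (B(n) = -3 + 5*(-1/27) = -3 - 5/27 = -86/27)
(B(-3) + 143)*(-85) = (-86/27 + 143)*(-85) = (3775/27)*(-85) = -320875/27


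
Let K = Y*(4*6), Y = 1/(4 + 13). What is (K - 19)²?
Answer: 89401/289 ≈ 309.35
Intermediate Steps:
Y = 1/17 ≈ 0.058824
K = 24/17 (K = (4*6)/17 = (1/17)*24 = 24/17 ≈ 1.4118)
(K - 19)² = (24/17 - 19)² = (-299/17)² = 89401/289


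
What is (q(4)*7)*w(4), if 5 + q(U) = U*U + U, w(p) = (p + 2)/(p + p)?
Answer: 315/4 ≈ 78.750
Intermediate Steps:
w(p) = (2 + p)/(2*p) (w(p) = (2 + p)/((2*p)) = (2 + p)*(1/(2*p)) = (2 + p)/(2*p))
q(U) = -5 + U + U² (q(U) = -5 + (U*U + U) = -5 + (U² + U) = -5 + (U + U²) = -5 + U + U²)
(q(4)*7)*w(4) = ((-5 + 4 + 4²)*7)*((½)*(2 + 4)/4) = ((-5 + 4 + 16)*7)*((½)*(¼)*6) = (15*7)*(¾) = 105*(¾) = 315/4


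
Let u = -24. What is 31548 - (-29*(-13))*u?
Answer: 40596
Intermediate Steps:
31548 - (-29*(-13))*u = 31548 - (-29*(-13))*(-24) = 31548 - 377*(-24) = 31548 - 1*(-9048) = 31548 + 9048 = 40596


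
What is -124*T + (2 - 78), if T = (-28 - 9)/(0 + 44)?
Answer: 311/11 ≈ 28.273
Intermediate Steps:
T = -37/44 ≈ -0.84091
-124*T + (2 - 78) = -124*(-37/44) + (2 - 78) = 1147/11 - 76 = 311/11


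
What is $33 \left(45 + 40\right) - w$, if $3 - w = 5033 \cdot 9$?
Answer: $48099$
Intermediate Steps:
$w = -45294$ ($w = 3 - 5033 \cdot 9 = 3 - 45297 = -45294$)
$33 \left(45 + 40\right) - w = 33 \left(45 + 40\right) - -45294 = 33 \cdot 85 + 45294 = 2805 + 45294 = 48099$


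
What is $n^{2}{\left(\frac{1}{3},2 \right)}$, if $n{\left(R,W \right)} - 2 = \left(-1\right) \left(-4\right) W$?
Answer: $100$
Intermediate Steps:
$n{\left(R,W \right)} = 2 + 4 W$ ($n{\left(R,W \right)} = 2 + \left(-1\right) \left(-4\right) W = 2 + 4 W$)
$n^{2}{\left(\frac{1}{3},2 \right)} = \left(2 + 4 \cdot 2\right)^{2} = \left(2 + 8\right)^{2} = 10^{2} = 100$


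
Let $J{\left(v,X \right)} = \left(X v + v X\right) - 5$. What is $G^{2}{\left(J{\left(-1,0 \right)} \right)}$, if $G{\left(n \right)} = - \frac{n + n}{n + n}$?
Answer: $1$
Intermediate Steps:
$J{\left(v,X \right)} = -5 + 2 X v$ ($J{\left(v,X \right)} = \left(X v + X v\right) - 5 = 2 X v - 5 = -5 + 2 X v$)
$G{\left(n \right)} = -1$ ($G{\left(n \right)} = - \frac{2 n}{2 n} = - 2 n \frac{1}{2 n} = \left(-1\right) 1 = -1$)
$G^{2}{\left(J{\left(-1,0 \right)} \right)} = \left(-1\right)^{2} = 1$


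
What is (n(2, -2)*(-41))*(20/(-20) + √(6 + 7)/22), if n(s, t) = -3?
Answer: -123 + 123*√13/22 ≈ -102.84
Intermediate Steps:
(n(2, -2)*(-41))*(20/(-20) + √(6 + 7)/22) = (-3*(-41))*(20/(-20) + √(6 + 7)/22) = 123*(20*(-1/20) + √13*(1/22)) = 123*(-1 + √13/22) = -123 + 123*√13/22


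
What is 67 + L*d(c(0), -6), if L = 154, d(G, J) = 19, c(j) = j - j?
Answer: 2993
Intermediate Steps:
c(j) = 0
67 + L*d(c(0), -6) = 67 + 154*19 = 67 + 2926 = 2993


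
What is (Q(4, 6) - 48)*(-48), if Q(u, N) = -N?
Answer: 2592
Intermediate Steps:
(Q(4, 6) - 48)*(-48) = (-1*6 - 48)*(-48) = (-6 - 48)*(-48) = -54*(-48) = 2592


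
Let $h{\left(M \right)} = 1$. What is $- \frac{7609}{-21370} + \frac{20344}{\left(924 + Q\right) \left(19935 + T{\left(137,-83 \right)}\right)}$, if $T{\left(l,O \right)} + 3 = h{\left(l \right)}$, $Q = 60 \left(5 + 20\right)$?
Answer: $\frac{46010413601}{129068367630} \approx 0.35648$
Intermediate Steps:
$Q = 1500$ ($Q = 60 \cdot 25 = 1500$)
$T{\left(l,O \right)} = -2$ ($T{\left(l,O \right)} = -3 + 1 = -2$)
$- \frac{7609}{-21370} + \frac{20344}{\left(924 + Q\right) \left(19935 + T{\left(137,-83 \right)}\right)} = - \frac{7609}{-21370} + \frac{20344}{\left(924 + 1500\right) \left(19935 - 2\right)} = \left(-7609\right) \left(- \frac{1}{21370}\right) + \frac{20344}{2424 \cdot 19933} = \frac{7609}{21370} + \frac{20344}{48317592} = \frac{7609}{21370} + 20344 \cdot \frac{1}{48317592} = \frac{7609}{21370} + \frac{2543}{6039699} = \frac{46010413601}{129068367630}$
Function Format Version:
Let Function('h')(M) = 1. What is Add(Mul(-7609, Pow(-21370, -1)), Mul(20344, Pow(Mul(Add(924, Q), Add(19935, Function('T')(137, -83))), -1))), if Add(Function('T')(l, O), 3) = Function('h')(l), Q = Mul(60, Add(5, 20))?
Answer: Rational(46010413601, 129068367630) ≈ 0.35648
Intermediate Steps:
Q = 1500 (Q = Mul(60, 25) = 1500)
Function('T')(l, O) = -2 (Function('T')(l, O) = Add(-3, 1) = -2)
Add(Mul(-7609, Pow(-21370, -1)), Mul(20344, Pow(Mul(Add(924, Q), Add(19935, Function('T')(137, -83))), -1))) = Add(Mul(-7609, Pow(-21370, -1)), Mul(20344, Pow(Mul(Add(924, 1500), Add(19935, -2)), -1))) = Add(Mul(-7609, Rational(-1, 21370)), Mul(20344, Pow(Mul(2424, 19933), -1))) = Add(Rational(7609, 21370), Mul(20344, Pow(48317592, -1))) = Add(Rational(7609, 21370), Mul(20344, Rational(1, 48317592))) = Add(Rational(7609, 21370), Rational(2543, 6039699)) = Rational(46010413601, 129068367630)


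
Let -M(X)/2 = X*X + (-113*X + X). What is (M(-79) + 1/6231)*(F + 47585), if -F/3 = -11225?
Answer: -15280058647420/6231 ≈ -2.4523e+9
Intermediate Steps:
F = 33675 (F = -3*(-11225) = 33675)
M(X) = -2*X**2 + 224*X (M(X) = -2*(X*X + (-113*X + X)) = -2*(X**2 - 112*X) = -2*X**2 + 224*X)
(M(-79) + 1/6231)*(F + 47585) = (2*(-79)*(112 - 1*(-79)) + 1/6231)*(33675 + 47585) = (2*(-79)*(112 + 79) + 1/6231)*81260 = (2*(-79)*191 + 1/6231)*81260 = (-30178 + 1/6231)*81260 = -188039117/6231*81260 = -15280058647420/6231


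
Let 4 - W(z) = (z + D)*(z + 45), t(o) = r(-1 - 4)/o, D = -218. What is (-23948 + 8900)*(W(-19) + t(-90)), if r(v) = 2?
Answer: -463928168/5 ≈ -9.2786e+7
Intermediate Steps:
t(o) = 2/o
W(z) = 4 - (-218 + z)*(45 + z) (W(z) = 4 - (z - 218)*(z + 45) = 4 - (-218 + z)*(45 + z))
(-23948 + 8900)*(W(-19) + t(-90)) = (-23948 + 8900)*((9814 - 1*(-19)² + 173*(-19)) + 2/(-90)) = -15048*((9814 - 1*361 - 3287) + 2*(-1/90)) = -15048*((9814 - 361 - 3287) - 1/45) = -15048*(6166 - 1/45) = -15048*277469/45 = -463928168/5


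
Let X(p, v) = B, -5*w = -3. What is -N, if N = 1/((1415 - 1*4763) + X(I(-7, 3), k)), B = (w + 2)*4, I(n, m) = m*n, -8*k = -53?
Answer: 5/16688 ≈ 0.00029962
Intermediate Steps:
k = 53/8 (k = -⅛*(-53) = 53/8 ≈ 6.6250)
w = ⅗ (w = -⅕*(-3) = ⅗ ≈ 0.60000)
B = 52/5 (B = (⅗ + 2)*4 = (13/5)*4 = 52/5 ≈ 10.400)
X(p, v) = 52/5
N = -5/16688 (N = 1/((1415 - 1*4763) + 52/5) = 1/((1415 - 4763) + 52/5) = 1/(-3348 + 52/5) = 1/(-16688/5) = -5/16688 ≈ -0.00029962)
-N = -1*(-5/16688) = 5/16688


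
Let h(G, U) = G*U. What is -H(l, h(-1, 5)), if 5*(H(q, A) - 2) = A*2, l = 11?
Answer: 0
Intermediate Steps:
H(q, A) = 2 + 2*A/5 (H(q, A) = 2 + (A*2)/5 = 2 + (2*A)/5 = 2 + 2*A/5)
-H(l, h(-1, 5)) = -(2 + 2*(-1*5)/5) = -(2 + (⅖)*(-5)) = -(2 - 2) = -1*0 = 0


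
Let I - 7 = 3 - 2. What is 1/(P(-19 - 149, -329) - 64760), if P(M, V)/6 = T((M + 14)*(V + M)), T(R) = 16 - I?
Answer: -1/64712 ≈ -1.5453e-5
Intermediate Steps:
I = 8 (I = 7 + (3 - 2) = 7 + 1 = 8)
T(R) = 8 (T(R) = 16 - 1*8 = 16 - 8 = 8)
P(M, V) = 48 (P(M, V) = 6*8 = 48)
1/(P(-19 - 149, -329) - 64760) = 1/(48 - 64760) = 1/(-64712) = -1/64712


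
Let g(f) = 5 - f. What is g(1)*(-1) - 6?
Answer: -10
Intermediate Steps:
g(1)*(-1) - 6 = (5 - 1*1)*(-1) - 6 = (5 - 1)*(-1) - 6 = 4*(-1) - 6 = -4 - 6 = -10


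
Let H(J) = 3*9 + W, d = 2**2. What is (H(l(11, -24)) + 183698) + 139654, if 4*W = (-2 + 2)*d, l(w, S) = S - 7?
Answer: 323379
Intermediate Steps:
l(w, S) = -7 + S
d = 4
W = 0 (W = ((-2 + 2)*4)/4 = (0*4)/4 = (1/4)*0 = 0)
H(J) = 27 (H(J) = 3*9 + 0 = 27 + 0 = 27)
(H(l(11, -24)) + 183698) + 139654 = (27 + 183698) + 139654 = 183725 + 139654 = 323379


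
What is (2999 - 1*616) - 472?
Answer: 1911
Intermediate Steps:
(2999 - 1*616) - 472 = (2999 - 616) - 472 = 2383 - 472 = 1911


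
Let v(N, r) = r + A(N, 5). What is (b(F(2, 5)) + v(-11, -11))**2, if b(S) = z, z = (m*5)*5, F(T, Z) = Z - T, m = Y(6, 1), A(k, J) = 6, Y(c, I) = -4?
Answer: 11025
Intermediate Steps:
m = -4
z = -100 (z = -4*5*5 = -20*5 = -100)
b(S) = -100
v(N, r) = 6 + r (v(N, r) = r + 6 = 6 + r)
(b(F(2, 5)) + v(-11, -11))**2 = (-100 + (6 - 11))**2 = (-100 - 5)**2 = (-105)**2 = 11025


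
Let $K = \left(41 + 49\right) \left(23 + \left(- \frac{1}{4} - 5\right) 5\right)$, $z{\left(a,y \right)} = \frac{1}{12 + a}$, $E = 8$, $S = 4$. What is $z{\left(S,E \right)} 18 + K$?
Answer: $- \frac{2331}{8} \approx -291.38$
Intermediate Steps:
$K = - \frac{585}{2}$ ($K = 90 \left(23 + \left(\left(-1\right) \frac{1}{4} - 5\right) 5\right) = 90 \left(23 + \left(- \frac{1}{4} - 5\right) 5\right) = 90 \left(23 - \frac{105}{4}\right) = 90 \left(- \frac{13}{4}\right) = - \frac{585}{2} \approx -292.5$)
$z{\left(S,E \right)} 18 + K = \frac{1}{12 + 4} \cdot 18 - \frac{585}{2} = \frac{1}{16} \cdot 18 - \frac{585}{2} = \frac{9}{8} - \frac{585}{2} = - \frac{2331}{8}$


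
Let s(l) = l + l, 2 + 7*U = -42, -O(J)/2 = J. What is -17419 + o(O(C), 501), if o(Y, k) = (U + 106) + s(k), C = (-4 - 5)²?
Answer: -114221/7 ≈ -16317.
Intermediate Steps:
C = 81 (C = (-9)² = 81)
O(J) = -2*J
U = -44/7 (U = -2/7 + (⅐)*(-42) = -2/7 - 6 = -44/7 ≈ -6.2857)
s(l) = 2*l
o(Y, k) = 698/7 + 2*k (o(Y, k) = (-44/7 + 106) + 2*k = 698/7 + 2*k)
-17419 + o(O(C), 501) = -17419 + (698/7 + 2*501) = -17419 + (698/7 + 1002) = -17419 + 7712/7 = -114221/7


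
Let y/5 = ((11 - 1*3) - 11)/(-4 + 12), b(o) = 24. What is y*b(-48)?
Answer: -45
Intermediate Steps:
y = -15/8 (y = 5*(((11 - 1*3) - 11)/(-4 + 12)) = 5*(((11 - 3) - 11)/8) = 5*((8 - 11)*(⅛)) = 5*(-3*⅛) = 5*(-3/8) = -15/8 ≈ -1.8750)
y*b(-48) = -15/8*24 = -45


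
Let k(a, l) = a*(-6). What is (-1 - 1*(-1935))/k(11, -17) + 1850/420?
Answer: -11503/462 ≈ -24.898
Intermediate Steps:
k(a, l) = -6*a
(-1 - 1*(-1935))/k(11, -17) + 1850/420 = (-1 - 1*(-1935))/((-6*11)) + 1850/420 = (-1 + 1935)/(-66) + 1850*(1/420) = 1934*(-1/66) + 185/42 = -967/33 + 185/42 = -11503/462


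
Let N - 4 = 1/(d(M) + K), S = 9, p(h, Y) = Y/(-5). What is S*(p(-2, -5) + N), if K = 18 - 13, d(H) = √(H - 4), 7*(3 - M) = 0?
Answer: 1215/26 - 9*I/26 ≈ 46.731 - 0.34615*I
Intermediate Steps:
p(h, Y) = -Y/5 (p(h, Y) = Y*(-⅕) = -Y/5)
M = 3 (M = 3 - ⅐*0 = 3 + 0 = 3)
d(H) = √(-4 + H)
K = 5
N = 4 + (5 - I)/26 (N = 4 + 1/(√(-4 + 3) + 5) = 4 + 1/(√(-1) + 5) = 4 + 1/(I + 5) = 4 + 1/(5 + I) = 4 + (5 - I)/26 ≈ 4.1923 - 0.038462*I)
S*(p(-2, -5) + N) = 9*(-⅕*(-5) + (109/26 - I/26)) = 9*(1 + (109/26 - I/26)) = 9*(135/26 - I/26) = 1215/26 - 9*I/26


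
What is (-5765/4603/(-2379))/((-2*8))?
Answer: -5765/175208592 ≈ -3.2904e-5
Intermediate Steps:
(-5765/4603/(-2379))/((-2*8)) = (-5765*1/4603*(-1/2379))/(-16) = -5765/4603*(-1/2379)*(-1/16) = (5765/10950537)*(-1/16) = -5765/175208592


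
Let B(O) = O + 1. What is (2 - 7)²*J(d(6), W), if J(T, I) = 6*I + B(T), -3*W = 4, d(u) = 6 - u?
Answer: -175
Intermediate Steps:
B(O) = 1 + O
W = -4/3 (W = -⅓*4 = -4/3 ≈ -1.3333)
J(T, I) = 1 + T + 6*I (J(T, I) = 6*I + (1 + T) = 1 + T + 6*I)
(2 - 7)²*J(d(6), W) = (2 - 7)²*(1 + (6 - 1*6) + 6*(-4/3)) = (-5)²*(1 + (6 - 6) - 8) = 25*(1 + 0 - 8) = 25*(-7) = -175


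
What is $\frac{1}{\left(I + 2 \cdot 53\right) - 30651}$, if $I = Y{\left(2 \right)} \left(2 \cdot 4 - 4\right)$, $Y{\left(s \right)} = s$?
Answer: $- \frac{1}{30537} \approx -3.2747 \cdot 10^{-5}$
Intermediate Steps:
$I = 8$ ($I = 2 \left(2 \cdot 4 - 4\right) = 2 \left(8 - 4\right) = 2 \cdot 4 = 8$)
$\frac{1}{\left(I + 2 \cdot 53\right) - 30651} = \frac{1}{\left(8 + 2 \cdot 53\right) - 30651} = \frac{1}{\left(8 + 106\right) - 30651} = \frac{1}{114 - 30651} = \frac{1}{-30537} = - \frac{1}{30537}$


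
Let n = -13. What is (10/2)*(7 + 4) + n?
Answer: 42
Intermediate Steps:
(10/2)*(7 + 4) + n = (10/2)*(7 + 4) - 13 = (10*(½))*11 - 13 = 5*11 - 13 = 55 - 13 = 42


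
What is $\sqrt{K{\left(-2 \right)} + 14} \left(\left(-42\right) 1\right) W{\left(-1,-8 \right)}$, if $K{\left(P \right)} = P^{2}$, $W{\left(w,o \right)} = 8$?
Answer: $- 1008 \sqrt{2} \approx -1425.5$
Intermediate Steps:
$\sqrt{K{\left(-2 \right)} + 14} \left(\left(-42\right) 1\right) W{\left(-1,-8 \right)} = \sqrt{\left(-2\right)^{2} + 14} \left(\left(-42\right) 1\right) 8 = \sqrt{4 + 14} \left(-42\right) 8 = \sqrt{18} \left(-42\right) 8 = 3 \sqrt{2} \left(-42\right) 8 = - 126 \sqrt{2} \cdot 8 = - 1008 \sqrt{2}$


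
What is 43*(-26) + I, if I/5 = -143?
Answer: -1833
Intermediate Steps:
I = -715 (I = 5*(-143) = -715)
43*(-26) + I = 43*(-26) - 715 = -1118 - 715 = -1833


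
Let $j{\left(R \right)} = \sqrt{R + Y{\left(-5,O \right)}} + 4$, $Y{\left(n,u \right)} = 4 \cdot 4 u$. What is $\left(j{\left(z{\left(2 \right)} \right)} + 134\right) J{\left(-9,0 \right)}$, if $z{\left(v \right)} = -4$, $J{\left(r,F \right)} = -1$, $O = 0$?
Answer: $-138 - 2 i \approx -138.0 - 2.0 i$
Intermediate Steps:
$Y{\left(n,u \right)} = 16 u$
$j{\left(R \right)} = 4 + \sqrt{R}$ ($j{\left(R \right)} = \sqrt{R + 16 \cdot 0} + 4 = \sqrt{R + 0} + 4 = \sqrt{R} + 4 = 4 + \sqrt{R}$)
$\left(j{\left(z{\left(2 \right)} \right)} + 134\right) J{\left(-9,0 \right)} = \left(\left(4 + \sqrt{-4}\right) + 134\right) \left(-1\right) = \left(\left(4 + 2 i\right) + 134\right) \left(-1\right) = \left(138 + 2 i\right) \left(-1\right) = -138 - 2 i$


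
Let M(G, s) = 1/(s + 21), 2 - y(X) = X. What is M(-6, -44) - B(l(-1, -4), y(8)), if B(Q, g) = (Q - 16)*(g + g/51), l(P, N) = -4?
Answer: -47857/391 ≈ -122.40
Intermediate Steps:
y(X) = 2 - X
M(G, s) = 1/(21 + s)
B(Q, g) = 52*g*(-16 + Q)/51 (B(Q, g) = (-16 + Q)*(g + g*(1/51)) = (-16 + Q)*(g + g/51) = (-16 + Q)*(52*g/51) = 52*g*(-16 + Q)/51)
M(-6, -44) - B(l(-1, -4), y(8)) = 1/(21 - 44) - 52*(2 - 1*8)*(-16 - 4)/51 = 1/(-23) - 52*(2 - 8)*(-20)/51 = -1/23 - 52*(-6)*(-20)/51 = -1/23 - 1*2080/17 = -1/23 - 2080/17 = -47857/391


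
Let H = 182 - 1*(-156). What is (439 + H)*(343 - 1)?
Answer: 265734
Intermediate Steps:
H = 338 (H = 182 + 156 = 338)
(439 + H)*(343 - 1) = (439 + 338)*(343 - 1) = 777*342 = 265734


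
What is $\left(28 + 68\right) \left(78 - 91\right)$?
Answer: $-1248$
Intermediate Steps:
$\left(28 + 68\right) \left(78 - 91\right) = 96 \left(-13\right) = -1248$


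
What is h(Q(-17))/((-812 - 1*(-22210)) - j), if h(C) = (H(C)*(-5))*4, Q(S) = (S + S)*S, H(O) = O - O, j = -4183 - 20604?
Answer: 0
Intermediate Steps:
j = -24787
H(O) = 0
Q(S) = 2*S² (Q(S) = (2*S)*S = 2*S²)
h(C) = 0 (h(C) = (0*(-5))*4 = 0*4 = 0)
h(Q(-17))/((-812 - 1*(-22210)) - j) = 0/((-812 - 1*(-22210)) - 1*(-24787)) = 0/((-812 + 22210) + 24787) = 0/(21398 + 24787) = 0/46185 = 0*(1/46185) = 0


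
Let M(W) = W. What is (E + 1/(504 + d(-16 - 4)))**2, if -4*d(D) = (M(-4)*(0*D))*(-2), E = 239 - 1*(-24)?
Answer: 17570297809/254016 ≈ 69170.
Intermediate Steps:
E = 263 (E = 239 + 24 = 263)
d(D) = 0 (d(D) = -(-0*D)*(-2)/4 = -(-4*0)*(-2)/4 = -0*(-2) = -1/4*0 = 0)
(E + 1/(504 + d(-16 - 4)))**2 = (263 + 1/(504 + 0))**2 = (263 + 1/504)**2 = (132553/504)**2 = 17570297809/254016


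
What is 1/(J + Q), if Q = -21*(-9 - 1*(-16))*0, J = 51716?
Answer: 1/51716 ≈ 1.9336e-5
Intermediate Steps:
Q = 0 (Q = -21*(-9 + 16)*0 = -21*7*0 = -147*0 = 0)
1/(J + Q) = 1/(51716 + 0) = 1/51716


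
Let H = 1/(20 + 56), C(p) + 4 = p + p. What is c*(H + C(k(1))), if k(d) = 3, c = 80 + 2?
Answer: 6273/38 ≈ 165.08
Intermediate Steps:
c = 82
C(p) = -4 + 2*p (C(p) = -4 + (p + p) = -4 + 2*p)
H = 1/76 ≈ 0.013158
c*(H + C(k(1))) = 82*(1/76 + (-4 + 2*3)) = 82*(1/76 + (-4 + 6)) = 82*(1/76 + 2) = 82*(153/76) = 6273/38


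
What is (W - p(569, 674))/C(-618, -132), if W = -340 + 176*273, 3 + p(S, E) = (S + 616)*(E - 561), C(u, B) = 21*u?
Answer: 43097/6489 ≈ 6.6415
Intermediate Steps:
p(S, E) = -3 + (-561 + E)*(616 + S) (p(S, E) = -3 + (S + 616)*(E - 561) = -3 + (616 + S)*(-561 + E) = -3 + (-561 + E)*(616 + S))
W = 47708 (W = -340 + 48048 = 47708)
(W - p(569, 674))/C(-618, -132) = (47708 - (-345579 - 561*569 + 616*674 + 674*569))/((21*(-618))) = (47708 - (-345579 - 319209 + 415184 + 383506))/(-12978) = (47708 - 1*133902)*(-1/12978) = (47708 - 133902)*(-1/12978) = -86194*(-1/12978) = 43097/6489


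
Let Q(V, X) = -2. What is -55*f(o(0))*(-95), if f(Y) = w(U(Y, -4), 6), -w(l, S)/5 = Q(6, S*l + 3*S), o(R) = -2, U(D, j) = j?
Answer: 52250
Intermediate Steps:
w(l, S) = 10 (w(l, S) = -5*(-2) = 10)
f(Y) = 10
-55*f(o(0))*(-95) = -55*10*(-95) = -550*(-95) = 52250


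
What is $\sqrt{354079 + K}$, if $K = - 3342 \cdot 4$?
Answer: $\sqrt{340711} \approx 583.7$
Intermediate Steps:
$K = -13368$ ($K = \left(-1\right) 13368 = -13368$)
$\sqrt{354079 + K} = \sqrt{354079 - 13368} = \sqrt{340711}$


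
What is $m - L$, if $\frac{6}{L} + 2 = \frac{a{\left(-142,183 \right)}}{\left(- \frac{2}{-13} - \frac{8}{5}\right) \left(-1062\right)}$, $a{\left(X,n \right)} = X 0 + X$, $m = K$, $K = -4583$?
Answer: $- \frac{478362785}{104443} \approx -4580.1$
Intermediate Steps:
$m = -4583$
$a{\left(X,n \right)} = X$ ($a{\left(X,n \right)} = 0 + X = X$)
$L = - \frac{299484}{104443}$ ($L = \frac{6}{-2 - \frac{142}{\left(- \frac{2}{-13} - \frac{8}{5}\right) \left(-1062\right)}} = \frac{6}{-2 - \frac{142}{\left(\left(-2\right) \left(- \frac{1}{13}\right) - \frac{8}{5}\right) \left(-1062\right)}} = \frac{6}{-2 - \frac{142}{\left(\frac{2}{13} - \frac{8}{5}\right) \left(-1062\right)}} = \frac{6}{-2 - \frac{142}{\left(- \frac{94}{65}\right) \left(-1062\right)}} = \frac{6}{-2 - \frac{142}{\frac{99828}{65}}} = \frac{6}{-2 - \frac{4615}{49914}} = \frac{6}{- \frac{104443}{49914}} = 6 \left(- \frac{49914}{104443}\right) = - \frac{299484}{104443} \approx -2.8674$)
$m - L = -4583 - - \frac{299484}{104443} = -4583 + \frac{299484}{104443} = - \frac{478362785}{104443}$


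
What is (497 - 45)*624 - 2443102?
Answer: -2161054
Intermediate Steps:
(497 - 45)*624 - 2443102 = 452*624 - 2443102 = 282048 - 2443102 = -2161054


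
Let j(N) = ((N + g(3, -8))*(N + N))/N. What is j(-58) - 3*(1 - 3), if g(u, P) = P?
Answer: -126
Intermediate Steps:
j(N) = -16 + 2*N (j(N) = ((N - 8)*(N + N))/N = ((-8 + N)*(2*N))/N = (2*N*(-8 + N))/N = -16 + 2*N)
j(-58) - 3*(1 - 3) = (-16 + 2*(-58)) - 3*(1 - 3) = (-16 - 116) - 3*(-2) = -132 + 6 = -126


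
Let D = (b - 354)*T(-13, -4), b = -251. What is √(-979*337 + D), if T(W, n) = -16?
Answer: I*√320243 ≈ 565.9*I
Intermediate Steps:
D = 9680 (D = (-251 - 354)*(-16) = -605*(-16) = 9680)
√(-979*337 + D) = √(-979*337 + 9680) = √(-329923 + 9680) = √(-320243) = I*√320243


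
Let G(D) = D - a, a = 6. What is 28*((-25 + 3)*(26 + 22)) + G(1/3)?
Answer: -88721/3 ≈ -29574.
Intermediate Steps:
G(D) = -6 + D (G(D) = D - 1*6 = D - 6 = -6 + D)
28*((-25 + 3)*(26 + 22)) + G(1/3) = 28*((-25 + 3)*(26 + 22)) + (-6 + 1/3) = 28*(-22*48) + (-6 + 1/3) = 28*(-1056) - 17/3 = -29568 - 17/3 = -88721/3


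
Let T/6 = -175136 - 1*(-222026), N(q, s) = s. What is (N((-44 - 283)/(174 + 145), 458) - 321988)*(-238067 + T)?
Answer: -13913567690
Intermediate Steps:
T = 281340 (T = 6*(-175136 - 1*(-222026)) = 6*(-175136 + 222026) = 6*46890 = 281340)
(N((-44 - 283)/(174 + 145), 458) - 321988)*(-238067 + T) = (458 - 321988)*(-238067 + 281340) = -321530*43273 = -13913567690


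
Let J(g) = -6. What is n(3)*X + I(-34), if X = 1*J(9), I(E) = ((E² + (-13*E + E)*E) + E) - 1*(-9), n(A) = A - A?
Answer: -12741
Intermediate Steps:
n(A) = 0
I(E) = 9 + E - 11*E² (I(E) = ((E² + (-12*E)*E) + E) + 9 = ((E² - 12*E²) + E) + 9 = (-11*E² + E) + 9 = (E - 11*E²) + 9 = 9 + E - 11*E²)
X = -6 (X = 1*(-6) = -6)
n(3)*X + I(-34) = 0*(-6) + (9 - 34 - 11*(-34)²) = 0 + (9 - 34 - 11*1156) = 0 + (9 - 34 - 12716) = 0 - 12741 = -12741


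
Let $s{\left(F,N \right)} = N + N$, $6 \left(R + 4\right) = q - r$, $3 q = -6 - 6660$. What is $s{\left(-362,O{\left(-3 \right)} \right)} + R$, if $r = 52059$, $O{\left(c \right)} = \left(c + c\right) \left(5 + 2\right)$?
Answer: $- \frac{54809}{6} \approx -9134.8$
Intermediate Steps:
$O{\left(c \right)} = 14 c$ ($O{\left(c \right)} = 2 c 7 = 14 c$)
$q = -2222$ ($q = \frac{-6 - 6660}{3} = \frac{1}{3} \left(-6666\right) = -2222$)
$R = - \frac{54305}{6}$ ($R = -4 + \frac{-2222 - 52059}{6} = -4 + \frac{1}{6} \left(-54281\right) = -4 - \frac{54281}{6} = - \frac{54305}{6} \approx -9050.8$)
$s{\left(F,N \right)} = 2 N$
$s{\left(-362,O{\left(-3 \right)} \right)} + R = 2 \cdot 14 \left(-3\right) - \frac{54305}{6} = 2 \left(-42\right) - \frac{54305}{6} = -84 - \frac{54305}{6} = - \frac{54809}{6}$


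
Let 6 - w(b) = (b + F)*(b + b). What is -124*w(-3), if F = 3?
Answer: -744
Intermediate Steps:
w(b) = 6 - 2*b*(3 + b) (w(b) = 6 - (b + 3)*(b + b) = 6 - (3 + b)*2*b = 6 - 2*b*(3 + b))
-124*w(-3) = -124*(6 - 6*(-3) - 2*(-3)**2) = -124*(6 + 18 - 2*9) = -124*(6 + 18 - 18) = -124*6 = -744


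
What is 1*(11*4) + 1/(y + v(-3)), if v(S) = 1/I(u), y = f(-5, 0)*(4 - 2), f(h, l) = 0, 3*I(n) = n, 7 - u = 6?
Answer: 133/3 ≈ 44.333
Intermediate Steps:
u = 1 (u = 7 - 1*6 = 7 - 6 = 1)
I(n) = n/3
y = 0 (y = 0*(4 - 2) = 0*2 = 0)
v(S) = 3 (v(S) = 1/((1/3)*1) = 1/(1/3) = 3)
1*(11*4) + 1/(y + v(-3)) = 1*(11*4) + 1/(0 + 3) = 1*44 + 1/3 = 44 + 1/3 = 133/3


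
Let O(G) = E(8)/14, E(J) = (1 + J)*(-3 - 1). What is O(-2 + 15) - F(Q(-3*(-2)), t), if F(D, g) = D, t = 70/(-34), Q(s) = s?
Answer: -60/7 ≈ -8.5714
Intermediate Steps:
t = -35/17 (t = 70*(-1/34) = -35/17 ≈ -2.0588)
E(J) = -4 - 4*J (E(J) = (1 + J)*(-4) = -4 - 4*J)
O(G) = -18/7 (O(G) = (-4 - 4*8)/14 = (-4 - 32)*(1/14) = -36*1/14 = -18/7)
O(-2 + 15) - F(Q(-3*(-2)), t) = -18/7 - (-3)*(-2) = -18/7 - 1*6 = -18/7 - 6 = -60/7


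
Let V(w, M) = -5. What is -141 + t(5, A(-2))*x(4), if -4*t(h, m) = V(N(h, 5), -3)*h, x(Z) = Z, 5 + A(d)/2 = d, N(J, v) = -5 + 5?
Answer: -116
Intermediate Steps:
N(J, v) = 0
A(d) = -10 + 2*d
t(h, m) = 5*h/4 (t(h, m) = -(-5)*h/4 = 5*h/4)
-141 + t(5, A(-2))*x(4) = -141 + ((5/4)*5)*4 = -141 + (25/4)*4 = -141 + 25 = -116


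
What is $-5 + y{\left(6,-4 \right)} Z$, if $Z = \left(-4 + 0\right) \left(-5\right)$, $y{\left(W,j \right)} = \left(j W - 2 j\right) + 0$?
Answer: $-325$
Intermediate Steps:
$y{\left(W,j \right)} = - 2 j + W j$ ($y{\left(W,j \right)} = \left(W j - 2 j\right) + 0 = \left(- 2 j + W j\right) + 0 = - 2 j + W j$)
$Z = 20$ ($Z = \left(-4\right) \left(-5\right) = 20$)
$-5 + y{\left(6,-4 \right)} Z = -5 + - 4 \left(-2 + 6\right) 20 = -5 + \left(-4\right) 4 \cdot 20 = -5 - 320 = -325$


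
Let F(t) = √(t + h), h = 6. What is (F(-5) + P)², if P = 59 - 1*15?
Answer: 2025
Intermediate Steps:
P = 44 (P = 59 - 15 = 44)
F(t) = √(6 + t) (F(t) = √(t + 6) = √(6 + t))
(F(-5) + P)² = (√(6 - 5) + 44)² = (√1 + 44)² = (1 + 44)² = 45² = 2025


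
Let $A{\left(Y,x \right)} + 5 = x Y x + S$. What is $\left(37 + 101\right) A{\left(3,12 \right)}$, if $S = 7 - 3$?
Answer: $59478$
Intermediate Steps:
$S = 4$ ($S = 7 - 3 = 4$)
$A{\left(Y,x \right)} = -1 + Y x^{2}$ ($A{\left(Y,x \right)} = -5 + \left(x Y x + 4\right) = -5 + \left(Y x x + 4\right) = -5 + \left(Y x^{2} + 4\right) = -5 + \left(4 + Y x^{2}\right) = -1 + Y x^{2}$)
$\left(37 + 101\right) A{\left(3,12 \right)} = \left(37 + 101\right) \left(-1 + 3 \cdot 12^{2}\right) = 138 \left(-1 + 3 \cdot 144\right) = 138 \left(-1 + 432\right) = 138 \cdot 431 = 59478$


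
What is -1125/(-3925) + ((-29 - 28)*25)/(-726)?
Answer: 85465/37994 ≈ 2.2494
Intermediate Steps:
-1125/(-3925) + ((-29 - 28)*25)/(-726) = -1125*(-1/3925) - 57*25*(-1/726) = 45/157 - 1425*(-1/726) = 45/157 + 475/242 = 85465/37994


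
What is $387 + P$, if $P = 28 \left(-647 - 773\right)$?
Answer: $-39373$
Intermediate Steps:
$P = -39760$ ($P = 28 \left(-1420\right) = -39760$)
$387 + P = 387 - 39760 = -39373$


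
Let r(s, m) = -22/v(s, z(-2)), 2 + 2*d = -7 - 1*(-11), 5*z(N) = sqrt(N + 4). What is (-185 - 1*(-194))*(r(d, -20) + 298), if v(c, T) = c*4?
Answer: 5265/2 ≈ 2632.5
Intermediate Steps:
z(N) = sqrt(4 + N)/5 (z(N) = sqrt(N + 4)/5 = sqrt(4 + N)/5)
v(c, T) = 4*c
d = 1 (d = -1 + (-7 - 1*(-11))/2 = -1 + (-7 + 11)/2 = -1 + (1/2)*4 = -1 + 2 = 1)
r(s, m) = -11/(2*s) (r(s, m) = -22*1/(4*s) = -11/(2*s))
(-185 - 1*(-194))*(r(d, -20) + 298) = (-185 - 1*(-194))*(-11/2/1 + 298) = (-185 + 194)*(-11/2*1 + 298) = 9*(-11/2 + 298) = 9*(585/2) = 5265/2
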